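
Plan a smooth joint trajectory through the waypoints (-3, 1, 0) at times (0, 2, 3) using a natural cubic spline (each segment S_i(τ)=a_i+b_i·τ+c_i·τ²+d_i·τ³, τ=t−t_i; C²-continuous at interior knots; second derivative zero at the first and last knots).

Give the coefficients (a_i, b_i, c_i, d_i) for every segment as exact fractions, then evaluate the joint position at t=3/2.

Δ: Δ0=2, Δ1=-1
row 1: diag=6, rhs=-18; c'=1/6, d'=-3
back: M1=-3
M: M0=0, M1=-3, M2=0
seg 0: a=-3, c=M0/2=0, d=(M1−M0)/(6·2)=-1/4, b=Δ0−h0·(2M0+M1)/6=3
seg 1: a=1, c=M1/2=-3/2, d=(M2−M1)/(6·1)=1/2, b=Δ1−h1·(2M1+M2)/6=0
t_q=3/2 → seg 0, τ=3/2; S=-3+3·τ+0·τ²+-1/4·τ³=21/32

  seg 0: a=-3 b=3 c=0 d=-1/4
  seg 1: a=1 b=0 c=-3/2 d=1/2
S(3/2) = 21/32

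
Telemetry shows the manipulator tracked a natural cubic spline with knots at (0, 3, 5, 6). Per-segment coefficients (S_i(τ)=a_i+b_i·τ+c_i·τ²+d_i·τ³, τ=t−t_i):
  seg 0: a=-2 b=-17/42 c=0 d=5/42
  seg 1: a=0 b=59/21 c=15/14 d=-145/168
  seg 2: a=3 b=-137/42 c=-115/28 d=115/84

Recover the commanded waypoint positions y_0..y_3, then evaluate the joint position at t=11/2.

y_0 = S_0(0) = a_0 = -2
y_1 = S_1(0) = a_1 = 0
y_2 = S_2(0) = a_2 = 3
y_3 = S_2(1) = -3
t_q=11/2 is in segment 2 (τ=1/2); S_2(τ)=115/224

y_0=-2 y_1=0 y_2=3 y_3=-3
S(11/2) = 115/224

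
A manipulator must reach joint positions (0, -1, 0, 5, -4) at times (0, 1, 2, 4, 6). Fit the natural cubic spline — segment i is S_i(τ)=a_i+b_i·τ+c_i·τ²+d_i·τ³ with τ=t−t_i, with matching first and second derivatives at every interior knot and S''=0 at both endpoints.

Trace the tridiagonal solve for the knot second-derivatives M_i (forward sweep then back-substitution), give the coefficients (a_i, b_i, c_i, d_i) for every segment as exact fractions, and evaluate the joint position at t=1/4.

Δ: Δ0=-1, Δ1=1, Δ2=5/2, Δ3=-9/2
row 1: diag=4, rhs=12; c'=1/4, d'=3
row 2: denom=6−1·1/4=23/4; d'=(9−1·3)/(23/4)=24/23
row 3: denom=8−2·8/23=168/23; d'=(-42−2·24/23)/(168/23)=-169/28
back: M3=-169/28
back: M2=24/23−8/23·-169/28=22/7
back: M1=3−1/4·22/7=31/14
M: M0=0, M1=31/14, M2=22/7, M3=-169/28, M4=0
seg 0: a=0, c=M0/2=0, d=(M1−M0)/(6·1)=31/84, b=Δ0−h0·(2M0+M1)/6=-115/84
seg 1: a=-1, c=M1/2=31/28, d=(M2−M1)/(6·1)=13/84, b=Δ1−h1·(2M1+M2)/6=-11/42
seg 2: a=0, c=M2/2=11/7, d=(M3−M2)/(6·2)=-257/336, b=Δ2−h2·(2M2+M3)/6=29/12
seg 3: a=5, c=M3/2=-169/56, d=(M4−M3)/(6·2)=169/336, b=Δ3−h3·(2M3+M4)/6=-10/21
t_q=1/4 → seg 0, τ=1/4; S=0+-115/84·τ+0·τ²+31/84·τ³=-603/1792

  seg 0: a=0 b=-115/84 c=0 d=31/84
  seg 1: a=-1 b=-11/42 c=31/28 d=13/84
  seg 2: a=0 b=29/12 c=11/7 d=-257/336
  seg 3: a=5 b=-10/21 c=-169/56 d=169/336
S(1/4) = -603/1792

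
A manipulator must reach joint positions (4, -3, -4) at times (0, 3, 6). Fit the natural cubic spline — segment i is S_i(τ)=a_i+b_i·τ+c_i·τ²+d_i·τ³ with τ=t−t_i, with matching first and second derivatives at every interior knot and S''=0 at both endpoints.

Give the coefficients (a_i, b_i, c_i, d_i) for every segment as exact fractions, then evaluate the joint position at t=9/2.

  seg 0: a=4 b=-17/6 c=0 d=1/18
  seg 1: a=-3 b=-4/3 c=1/2 d=-1/18
S(9/2) = -65/16

Δ: Δ0=-7/3, Δ1=-1/3
row 1: diag=12, rhs=12; c'=1/4, d'=1
back: M1=1
M: M0=0, M1=1, M2=0
seg 0: a=4, c=M0/2=0, d=(M1−M0)/(6·3)=1/18, b=Δ0−h0·(2M0+M1)/6=-17/6
seg 1: a=-3, c=M1/2=1/2, d=(M2−M1)/(6·3)=-1/18, b=Δ1−h1·(2M1+M2)/6=-4/3
t_q=9/2 → seg 1, τ=3/2; S=-3+-4/3·τ+1/2·τ²+-1/18·τ³=-65/16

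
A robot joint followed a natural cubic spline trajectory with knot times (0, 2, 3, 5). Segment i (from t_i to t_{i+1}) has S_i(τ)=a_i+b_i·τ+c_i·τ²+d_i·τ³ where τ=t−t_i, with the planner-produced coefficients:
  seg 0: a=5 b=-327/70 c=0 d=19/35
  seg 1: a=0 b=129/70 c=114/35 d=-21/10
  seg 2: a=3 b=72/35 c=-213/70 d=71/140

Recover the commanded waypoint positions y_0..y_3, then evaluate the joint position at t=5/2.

y_0=5 y_1=0 y_2=3 y_3=-1
S(5/2) = 165/112

y_0 = S_0(0) = a_0 = 5
y_1 = S_1(0) = a_1 = 0
y_2 = S_2(0) = a_2 = 3
y_3 = S_2(2) = -1
t_q=5/2 is in segment 1 (τ=1/2); S_1(τ)=165/112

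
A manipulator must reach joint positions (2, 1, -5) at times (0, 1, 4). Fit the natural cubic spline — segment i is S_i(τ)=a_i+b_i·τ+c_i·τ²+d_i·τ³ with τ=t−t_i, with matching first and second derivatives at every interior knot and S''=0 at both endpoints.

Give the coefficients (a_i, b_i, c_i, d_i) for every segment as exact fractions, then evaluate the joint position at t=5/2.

Δ: Δ0=-1, Δ1=-2
row 1: diag=8, rhs=-6; c'=3/8, d'=-3/4
back: M1=-3/4
M: M0=0, M1=-3/4, M2=0
seg 0: a=2, c=M0/2=0, d=(M1−M0)/(6·1)=-1/8, b=Δ0−h0·(2M0+M1)/6=-7/8
seg 1: a=1, c=M1/2=-3/8, d=(M2−M1)/(6·3)=1/24, b=Δ1−h1·(2M1+M2)/6=-5/4
t_q=5/2 → seg 1, τ=3/2; S=1+-5/4·τ+-3/8·τ²+1/24·τ³=-101/64

  seg 0: a=2 b=-7/8 c=0 d=-1/8
  seg 1: a=1 b=-5/4 c=-3/8 d=1/24
S(5/2) = -101/64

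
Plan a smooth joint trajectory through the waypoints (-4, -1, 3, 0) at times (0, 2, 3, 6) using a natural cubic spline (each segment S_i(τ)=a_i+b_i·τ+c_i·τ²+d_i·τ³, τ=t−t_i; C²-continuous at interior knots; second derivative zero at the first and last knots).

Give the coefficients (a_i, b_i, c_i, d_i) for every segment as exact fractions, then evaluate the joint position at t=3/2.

  seg 0: a=-4 b=41/94 c=0 d=25/94
  seg 1: a=-1 b=341/94 c=75/47 d=-115/94
  seg 2: a=3 b=148/47 c=-195/94 d=65/282
S(3/2) = -1841/752

Δ: Δ0=3/2, Δ1=4, Δ2=-1
row 1: diag=6, rhs=15; c'=1/6, d'=5/2
row 2: denom=8−1·1/6=47/6; d'=(-30−1·5/2)/(47/6)=-195/47
back: M2=-195/47
back: M1=5/2−1/6·-195/47=150/47
M: M0=0, M1=150/47, M2=-195/47, M3=0
seg 0: a=-4, c=M0/2=0, d=(M1−M0)/(6·2)=25/94, b=Δ0−h0·(2M0+M1)/6=41/94
seg 1: a=-1, c=M1/2=75/47, d=(M2−M1)/(6·1)=-115/94, b=Δ1−h1·(2M1+M2)/6=341/94
seg 2: a=3, c=M2/2=-195/94, d=(M3−M2)/(6·3)=65/282, b=Δ2−h2·(2M2+M3)/6=148/47
t_q=3/2 → seg 0, τ=3/2; S=-4+41/94·τ+0·τ²+25/94·τ³=-1841/752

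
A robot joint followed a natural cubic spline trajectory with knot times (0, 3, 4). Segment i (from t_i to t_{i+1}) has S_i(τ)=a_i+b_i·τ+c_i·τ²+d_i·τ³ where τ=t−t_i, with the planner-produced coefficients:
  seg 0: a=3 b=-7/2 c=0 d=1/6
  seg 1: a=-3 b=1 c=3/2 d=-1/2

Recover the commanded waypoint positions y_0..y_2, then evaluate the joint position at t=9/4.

y_0=3 y_1=-3 y_2=-1
S(9/4) = -381/128

y_0 = S_0(0) = a_0 = 3
y_1 = S_1(0) = a_1 = -3
y_2 = S_1(1) = -1
t_q=9/4 is in segment 0 (τ=9/4); S_0(τ)=-381/128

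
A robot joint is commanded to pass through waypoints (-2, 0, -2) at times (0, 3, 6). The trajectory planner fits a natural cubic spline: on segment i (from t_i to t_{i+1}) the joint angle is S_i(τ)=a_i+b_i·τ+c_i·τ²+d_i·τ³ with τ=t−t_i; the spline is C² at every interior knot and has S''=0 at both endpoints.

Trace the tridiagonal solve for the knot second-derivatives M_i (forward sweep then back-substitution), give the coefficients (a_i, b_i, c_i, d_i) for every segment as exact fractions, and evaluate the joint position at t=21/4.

Δ: Δ0=2/3, Δ1=-2/3
row 1: diag=12, rhs=-8; c'=1/4, d'=-2/3
back: M1=-2/3
M: M0=0, M1=-2/3, M2=0
seg 0: a=-2, c=M0/2=0, d=(M1−M0)/(6·3)=-1/27, b=Δ0−h0·(2M0+M1)/6=1
seg 1: a=0, c=M1/2=-1/3, d=(M2−M1)/(6·3)=1/27, b=Δ1−h1·(2M1+M2)/6=0
t_q=21/4 → seg 1, τ=9/4; S=0+0·τ+-1/3·τ²+1/27·τ³=-81/64

  seg 0: a=-2 b=1 c=0 d=-1/27
  seg 1: a=0 b=0 c=-1/3 d=1/27
S(21/4) = -81/64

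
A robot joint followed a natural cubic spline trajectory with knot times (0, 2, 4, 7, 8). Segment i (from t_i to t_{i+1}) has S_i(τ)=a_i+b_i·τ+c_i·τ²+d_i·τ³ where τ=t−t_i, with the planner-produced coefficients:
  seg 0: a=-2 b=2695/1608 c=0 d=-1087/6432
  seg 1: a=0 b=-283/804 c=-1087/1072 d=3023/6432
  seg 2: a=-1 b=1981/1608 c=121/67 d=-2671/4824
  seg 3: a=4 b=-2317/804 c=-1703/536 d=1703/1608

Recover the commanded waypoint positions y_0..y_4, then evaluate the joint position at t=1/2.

y_0 = S_0(0) = a_0 = -2
y_1 = S_1(0) = a_1 = 0
y_2 = S_2(0) = a_2 = -1
y_3 = S_3(0) = a_3 = 4
y_4 = S_3(1) = -1
t_q=1/2 is in segment 0 (τ=1/2); S_0(τ)=-20293/17152

y_0=-2 y_1=0 y_2=-1 y_3=4 y_4=-1
S(1/2) = -20293/17152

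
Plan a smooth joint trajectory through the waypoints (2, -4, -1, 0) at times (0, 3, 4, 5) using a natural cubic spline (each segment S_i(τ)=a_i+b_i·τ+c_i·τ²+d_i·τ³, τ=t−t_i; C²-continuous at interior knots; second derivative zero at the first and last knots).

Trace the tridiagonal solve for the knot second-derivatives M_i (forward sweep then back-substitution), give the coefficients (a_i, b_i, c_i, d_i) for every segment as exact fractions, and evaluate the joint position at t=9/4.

  seg 0: a=2 b=-128/31 c=0 d=22/93
  seg 1: a=-4 b=70/31 c=66/31 d=-43/31
  seg 2: a=-1 b=73/31 c=-63/31 d=21/31
S(9/4) = -4559/992

Δ: Δ0=-2, Δ1=3, Δ2=1
row 1: diag=8, rhs=30; c'=1/8, d'=15/4
row 2: denom=4−1·1/8=31/8; d'=(-12−1·15/4)/(31/8)=-126/31
back: M2=-126/31
back: M1=15/4−1/8·-126/31=132/31
M: M0=0, M1=132/31, M2=-126/31, M3=0
seg 0: a=2, c=M0/2=0, d=(M1−M0)/(6·3)=22/93, b=Δ0−h0·(2M0+M1)/6=-128/31
seg 1: a=-4, c=M1/2=66/31, d=(M2−M1)/(6·1)=-43/31, b=Δ1−h1·(2M1+M2)/6=70/31
seg 2: a=-1, c=M2/2=-63/31, d=(M3−M2)/(6·1)=21/31, b=Δ2−h2·(2M2+M3)/6=73/31
t_q=9/4 → seg 0, τ=9/4; S=2+-128/31·τ+0·τ²+22/93·τ³=-4559/992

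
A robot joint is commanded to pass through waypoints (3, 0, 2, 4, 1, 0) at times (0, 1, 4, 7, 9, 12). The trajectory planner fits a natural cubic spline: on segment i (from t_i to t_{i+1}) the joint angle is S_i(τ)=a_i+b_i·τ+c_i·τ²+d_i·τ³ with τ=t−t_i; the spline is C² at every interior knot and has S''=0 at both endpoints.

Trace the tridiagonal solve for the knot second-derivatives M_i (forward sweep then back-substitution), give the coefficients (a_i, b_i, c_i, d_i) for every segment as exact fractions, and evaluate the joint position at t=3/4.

Δ: Δ0=-3, Δ1=2/3, Δ2=2/3, Δ3=-3/2, Δ4=-1/3
row 1: diag=8, rhs=22; c'=3/8, d'=11/4
row 2: denom=12−3·3/8=87/8; d'=(0−3·11/4)/(87/8)=-22/29
row 3: denom=10−3·8/29=266/29; d'=(-13−3·-22/29)/(266/29)=-311/266
row 4: denom=10−2·29/133=1272/133; d'=(7−2·-311/266)/(1272/133)=207/212
back: M4=207/212
back: M3=-311/266−29/133·207/212=-293/212
back: M2=-22/29−8/29·-293/212=-20/53
back: M1=11/4−3/8·-20/53=613/212
M: M0=0, M1=613/212, M2=-20/53, M3=-293/212, M4=207/212, M5=0
seg 0: a=3, c=M0/2=0, d=(M1−M0)/(6·1)=613/1272, b=Δ0−h0·(2M0+M1)/6=-4429/1272
seg 1: a=0, c=M1/2=613/424, d=(M2−M1)/(6·3)=-77/424, b=Δ1−h1·(2M1+M2)/6=-1295/636
seg 2: a=2, c=M2/2=-10/53, d=(M3−M2)/(6·3)=-71/1272, b=Δ2−h2·(2M2+M3)/6=2207/1272
seg 3: a=4, c=M3/2=-293/424, d=(M4−M3)/(6·2)=125/636, b=Δ3−h3·(2M3+M4)/6=-575/636
seg 4: a=1, c=M4/2=207/424, d=(M5−M4)/(6·3)=-23/424, b=Δ4−h4·(2M4+M5)/6=-833/636
t_q=3/4 → seg 0, τ=3/4; S=3+-4429/1272·τ+0·τ²+613/1272·τ³=16061/27136

  seg 0: a=3 b=-4429/1272 c=0 d=613/1272
  seg 1: a=0 b=-1295/636 c=613/424 d=-77/424
  seg 2: a=2 b=2207/1272 c=-10/53 d=-71/1272
  seg 3: a=4 b=-575/636 c=-293/424 d=125/636
  seg 4: a=1 b=-833/636 c=207/424 d=-23/424
S(3/4) = 16061/27136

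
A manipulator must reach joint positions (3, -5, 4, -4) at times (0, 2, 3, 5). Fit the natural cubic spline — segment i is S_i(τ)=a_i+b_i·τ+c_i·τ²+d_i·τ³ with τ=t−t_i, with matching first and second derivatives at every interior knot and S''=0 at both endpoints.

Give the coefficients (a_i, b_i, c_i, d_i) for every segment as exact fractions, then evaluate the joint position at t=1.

  seg 0: a=3 b=-46/5 c=0 d=13/10
  seg 1: a=-5 b=32/5 c=39/5 d=-26/5
  seg 2: a=4 b=32/5 c=-39/5 d=13/10
S(1) = -49/10

Δ: Δ0=-4, Δ1=9, Δ2=-4
row 1: diag=6, rhs=78; c'=1/6, d'=13
row 2: denom=6−1·1/6=35/6; d'=(-78−1·13)/(35/6)=-78/5
back: M2=-78/5
back: M1=13−1/6·-78/5=78/5
M: M0=0, M1=78/5, M2=-78/5, M3=0
seg 0: a=3, c=M0/2=0, d=(M1−M0)/(6·2)=13/10, b=Δ0−h0·(2M0+M1)/6=-46/5
seg 1: a=-5, c=M1/2=39/5, d=(M2−M1)/(6·1)=-26/5, b=Δ1−h1·(2M1+M2)/6=32/5
seg 2: a=4, c=M2/2=-39/5, d=(M3−M2)/(6·2)=13/10, b=Δ2−h2·(2M2+M3)/6=32/5
t_q=1 → seg 0, τ=1; S=3+-46/5·τ+0·τ²+13/10·τ³=-49/10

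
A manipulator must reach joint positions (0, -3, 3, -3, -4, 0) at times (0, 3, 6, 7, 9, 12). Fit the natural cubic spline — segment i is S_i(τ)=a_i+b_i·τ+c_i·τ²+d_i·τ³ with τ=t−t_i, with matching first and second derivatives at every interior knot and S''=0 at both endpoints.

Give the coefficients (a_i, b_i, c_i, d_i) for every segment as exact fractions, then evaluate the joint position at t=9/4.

  seg 0: a=0 b=-1099/396 c=0 d=703/3564
  seg 1: a=-3 b=505/198 c=703/396 d=-2327/3564
  seg 2: a=3 b=-1753/396 c=-406/99 d=91/36
  seg 3: a=-3 b=-111/22 c=1379/396 d=-479/792
  seg 4: a=-4 b=161/99 c=-29/198 d=29/1782
S(9/4) = -11257/2816

Δ: Δ0=-1, Δ1=2, Δ2=-6, Δ3=-1/2, Δ4=4/3
row 1: diag=12, rhs=18; c'=1/4, d'=3/2
row 2: denom=8−3·1/4=29/4; d'=(-48−3·3/2)/(29/4)=-210/29
row 3: denom=6−1·4/29=170/29; d'=(33−1·-210/29)/(170/29)=1167/170
row 4: denom=10−2·29/85=792/85; d'=(11−2·1167/170)/(792/85)=-29/99
back: M4=-29/99
back: M3=1167/170−29/85·-29/99=1379/198
back: M2=-210/29−4/29·1379/198=-812/99
back: M1=3/2−1/4·-812/99=703/198
M: M0=0, M1=703/198, M2=-812/99, M3=1379/198, M4=-29/99, M5=0
seg 0: a=0, c=M0/2=0, d=(M1−M0)/(6·3)=703/3564, b=Δ0−h0·(2M0+M1)/6=-1099/396
seg 1: a=-3, c=M1/2=703/396, d=(M2−M1)/(6·3)=-2327/3564, b=Δ1−h1·(2M1+M2)/6=505/198
seg 2: a=3, c=M2/2=-406/99, d=(M3−M2)/(6·1)=91/36, b=Δ2−h2·(2M2+M3)/6=-1753/396
seg 3: a=-3, c=M3/2=1379/396, d=(M4−M3)/(6·2)=-479/792, b=Δ3−h3·(2M3+M4)/6=-111/22
seg 4: a=-4, c=M4/2=-29/198, d=(M5−M4)/(6·3)=29/1782, b=Δ4−h4·(2M4+M5)/6=161/99
t_q=9/4 → seg 0, τ=9/4; S=0+-1099/396·τ+0·τ²+703/3564·τ³=-11257/2816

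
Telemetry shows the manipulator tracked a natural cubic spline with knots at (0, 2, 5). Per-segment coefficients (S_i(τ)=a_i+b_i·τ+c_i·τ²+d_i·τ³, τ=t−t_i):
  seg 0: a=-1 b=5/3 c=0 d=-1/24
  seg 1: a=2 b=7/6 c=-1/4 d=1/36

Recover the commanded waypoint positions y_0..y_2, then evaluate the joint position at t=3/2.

y_0 = S_0(0) = a_0 = -1
y_1 = S_1(0) = a_1 = 2
y_2 = S_1(3) = 4
t_q=3/2 is in segment 0 (τ=3/2); S_0(τ)=87/64

y_0=-1 y_1=2 y_2=4
S(3/2) = 87/64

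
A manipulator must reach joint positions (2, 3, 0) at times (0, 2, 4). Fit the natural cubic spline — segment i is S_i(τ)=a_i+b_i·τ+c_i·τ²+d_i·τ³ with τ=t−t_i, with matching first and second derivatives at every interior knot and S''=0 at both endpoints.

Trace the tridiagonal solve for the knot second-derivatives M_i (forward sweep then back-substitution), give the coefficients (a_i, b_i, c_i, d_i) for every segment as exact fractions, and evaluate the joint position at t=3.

Δ: Δ0=1/2, Δ1=-3/2
row 1: diag=8, rhs=-12; c'=1/4, d'=-3/2
back: M1=-3/2
M: M0=0, M1=-3/2, M2=0
seg 0: a=2, c=M0/2=0, d=(M1−M0)/(6·2)=-1/8, b=Δ0−h0·(2M0+M1)/6=1
seg 1: a=3, c=M1/2=-3/4, d=(M2−M1)/(6·2)=1/8, b=Δ1−h1·(2M1+M2)/6=-1/2
t_q=3 → seg 1, τ=1; S=3+-1/2·τ+-3/4·τ²+1/8·τ³=15/8

  seg 0: a=2 b=1 c=0 d=-1/8
  seg 1: a=3 b=-1/2 c=-3/4 d=1/8
S(3) = 15/8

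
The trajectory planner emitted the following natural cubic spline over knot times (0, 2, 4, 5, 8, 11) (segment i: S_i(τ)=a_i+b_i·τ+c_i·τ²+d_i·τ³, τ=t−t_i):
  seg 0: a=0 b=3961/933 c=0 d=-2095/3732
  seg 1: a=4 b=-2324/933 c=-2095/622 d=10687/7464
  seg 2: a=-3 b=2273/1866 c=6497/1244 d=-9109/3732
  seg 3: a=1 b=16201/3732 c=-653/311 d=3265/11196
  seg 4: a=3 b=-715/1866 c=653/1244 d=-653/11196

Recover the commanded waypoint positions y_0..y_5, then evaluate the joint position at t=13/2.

y_0=0 y_1=4 y_2=-3 y_3=1 y_4=3 y_5=5
S(13/2) = 37535/9952

y_0 = S_0(0) = a_0 = 0
y_1 = S_1(0) = a_1 = 4
y_2 = S_2(0) = a_2 = -3
y_3 = S_3(0) = a_3 = 1
y_4 = S_4(0) = a_4 = 3
y_5 = S_4(3) = 5
t_q=13/2 is in segment 3 (τ=3/2); S_3(τ)=37535/9952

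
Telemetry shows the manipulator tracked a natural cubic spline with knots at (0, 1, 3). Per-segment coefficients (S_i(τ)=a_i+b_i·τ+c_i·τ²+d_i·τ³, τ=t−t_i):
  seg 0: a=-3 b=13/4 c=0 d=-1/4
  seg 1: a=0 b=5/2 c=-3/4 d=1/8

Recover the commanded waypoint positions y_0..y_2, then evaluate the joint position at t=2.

y_0 = S_0(0) = a_0 = -3
y_1 = S_1(0) = a_1 = 0
y_2 = S_1(2) = 3
t_q=2 is in segment 1 (τ=1); S_1(τ)=15/8

y_0=-3 y_1=0 y_2=3
S(2) = 15/8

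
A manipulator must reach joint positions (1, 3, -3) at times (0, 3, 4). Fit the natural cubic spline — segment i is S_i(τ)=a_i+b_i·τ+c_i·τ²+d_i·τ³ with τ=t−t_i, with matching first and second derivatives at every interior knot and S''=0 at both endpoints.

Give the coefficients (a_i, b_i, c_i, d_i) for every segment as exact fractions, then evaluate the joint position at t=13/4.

  seg 0: a=1 b=19/6 c=0 d=-5/18
  seg 1: a=3 b=-13/3 c=-5/2 d=5/6
S(13/4) = 227/128

Δ: Δ0=2/3, Δ1=-6
row 1: diag=8, rhs=-40; c'=1/8, d'=-5
back: M1=-5
M: M0=0, M1=-5, M2=0
seg 0: a=1, c=M0/2=0, d=(M1−M0)/(6·3)=-5/18, b=Δ0−h0·(2M0+M1)/6=19/6
seg 1: a=3, c=M1/2=-5/2, d=(M2−M1)/(6·1)=5/6, b=Δ1−h1·(2M1+M2)/6=-13/3
t_q=13/4 → seg 1, τ=1/4; S=3+-13/3·τ+-5/2·τ²+5/6·τ³=227/128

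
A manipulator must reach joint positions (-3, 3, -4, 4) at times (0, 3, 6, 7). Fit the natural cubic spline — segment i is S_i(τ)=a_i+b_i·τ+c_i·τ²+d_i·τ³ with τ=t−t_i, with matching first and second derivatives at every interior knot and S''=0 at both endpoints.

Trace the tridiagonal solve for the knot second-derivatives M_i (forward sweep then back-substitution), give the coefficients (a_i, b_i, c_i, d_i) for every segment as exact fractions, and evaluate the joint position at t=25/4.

Δ: Δ0=2, Δ1=-7/3, Δ2=8
row 1: diag=12, rhs=-26; c'=1/4, d'=-13/6
row 2: denom=8−3·1/4=29/4; d'=(62−3·-13/6)/(29/4)=274/29
back: M2=274/29
back: M1=-13/6−1/4·274/29=-394/87
M: M0=0, M1=-394/87, M2=274/29, M3=0
seg 0: a=-3, c=M0/2=0, d=(M1−M0)/(6·3)=-197/783, b=Δ0−h0·(2M0+M1)/6=371/87
seg 1: a=3, c=M1/2=-197/87, d=(M2−M1)/(6·3)=608/783, b=Δ1−h1·(2M1+M2)/6=-220/87
seg 2: a=-4, c=M2/2=137/29, d=(M3−M2)/(6·1)=-137/87, b=Δ2−h2·(2M2+M3)/6=422/87
t_q=25/4 → seg 2, τ=1/4; S=-4+422/87·τ+137/29·τ²+-137/87·τ³=-4671/1856

  seg 0: a=-3 b=371/87 c=0 d=-197/783
  seg 1: a=3 b=-220/87 c=-197/87 d=608/783
  seg 2: a=-4 b=422/87 c=137/29 d=-137/87
S(25/4) = -4671/1856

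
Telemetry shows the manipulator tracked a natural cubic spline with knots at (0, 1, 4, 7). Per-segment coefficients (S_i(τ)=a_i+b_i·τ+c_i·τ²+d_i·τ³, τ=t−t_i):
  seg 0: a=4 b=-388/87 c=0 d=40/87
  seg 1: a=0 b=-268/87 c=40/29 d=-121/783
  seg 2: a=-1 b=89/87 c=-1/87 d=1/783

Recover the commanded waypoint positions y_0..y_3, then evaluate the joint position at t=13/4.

y_0 = S_0(0) = a_0 = 4
y_1 = S_1(0) = a_1 = 0
y_2 = S_2(0) = a_2 = -1
y_3 = S_2(3) = 2
t_q=13/4 is in segment 1 (τ=9/4); S_1(τ)=-3171/1856

y_0=4 y_1=0 y_2=-1 y_3=2
S(13/4) = -3171/1856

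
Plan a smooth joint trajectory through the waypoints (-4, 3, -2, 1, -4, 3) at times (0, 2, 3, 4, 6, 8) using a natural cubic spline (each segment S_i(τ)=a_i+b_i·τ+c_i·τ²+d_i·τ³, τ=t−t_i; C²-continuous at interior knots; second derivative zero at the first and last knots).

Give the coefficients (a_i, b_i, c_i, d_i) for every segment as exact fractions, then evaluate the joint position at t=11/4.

Δ: Δ0=7/2, Δ1=-5, Δ2=3, Δ3=-5/2, Δ4=7/2
row 1: diag=6, rhs=-51; c'=1/6, d'=-17/2
row 2: denom=4−1·1/6=23/6; d'=(48−1·-17/2)/(23/6)=339/23
row 3: denom=6−1·6/23=132/23; d'=(-33−1·339/23)/(132/23)=-183/22
row 4: denom=8−2·23/66=241/33; d'=(36−2·-183/22)/(241/33)=1737/241
back: M4=1737/241
back: M3=-183/22−23/66·1737/241=-2610/241
back: M2=339/23−6/23·-2610/241=4233/241
back: M1=-17/2−1/6·4233/241=-2754/241
M: M0=0, M1=-2754/241, M2=4233/241, M3=-2610/241, M4=1737/241, M5=0
seg 0: a=-4, c=M0/2=0, d=(M1−M0)/(6·2)=-459/482, b=Δ0−h0·(2M0+M1)/6=3523/482
seg 1: a=3, c=M1/2=-1377/241, d=(M2−M1)/(6·1)=2329/482, b=Δ1−h1·(2M1+M2)/6=-1985/482
seg 2: a=-2, c=M2/2=4233/482, d=(M3−M2)/(6·1)=-2281/482, b=Δ2−h2·(2M2+M3)/6=-253/241
seg 3: a=1, c=M3/2=-1305/241, d=(M4−M3)/(6·2)=1449/964, b=Δ3−h3·(2M3+M4)/6=1117/482
seg 4: a=-4, c=M4/2=1737/482, d=(M5−M4)/(6·2)=-579/964, b=Δ4−h4·(2M4+M5)/6=-629/482
t_q=11/4 → seg 1, τ=3/4; S=3+-1985/482·τ+-1377/241·τ²+2329/482·τ³=-38997/30848

  seg 0: a=-4 b=3523/482 c=0 d=-459/482
  seg 1: a=3 b=-1985/482 c=-1377/241 d=2329/482
  seg 2: a=-2 b=-253/241 c=4233/482 d=-2281/482
  seg 3: a=1 b=1117/482 c=-1305/241 d=1449/964
  seg 4: a=-4 b=-629/482 c=1737/482 d=-579/964
S(11/4) = -38997/30848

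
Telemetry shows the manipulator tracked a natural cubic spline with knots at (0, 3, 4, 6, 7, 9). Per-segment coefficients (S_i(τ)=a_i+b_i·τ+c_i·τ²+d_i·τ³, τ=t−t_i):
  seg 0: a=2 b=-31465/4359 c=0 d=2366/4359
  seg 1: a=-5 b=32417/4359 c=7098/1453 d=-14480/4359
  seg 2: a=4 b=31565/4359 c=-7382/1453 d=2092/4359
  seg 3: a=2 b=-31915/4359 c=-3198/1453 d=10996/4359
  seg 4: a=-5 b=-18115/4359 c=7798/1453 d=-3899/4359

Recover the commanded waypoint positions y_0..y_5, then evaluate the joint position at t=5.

y_0=2 y_1=-5 y_2=4 y_3=2 y_4=-5 y_5=1
S(5) = 9649/1453

y_0 = S_0(0) = a_0 = 2
y_1 = S_1(0) = a_1 = -5
y_2 = S_2(0) = a_2 = 4
y_3 = S_3(0) = a_3 = 2
y_4 = S_4(0) = a_4 = -5
y_5 = S_4(2) = 1
t_q=5 is in segment 2 (τ=1); S_2(τ)=9649/1453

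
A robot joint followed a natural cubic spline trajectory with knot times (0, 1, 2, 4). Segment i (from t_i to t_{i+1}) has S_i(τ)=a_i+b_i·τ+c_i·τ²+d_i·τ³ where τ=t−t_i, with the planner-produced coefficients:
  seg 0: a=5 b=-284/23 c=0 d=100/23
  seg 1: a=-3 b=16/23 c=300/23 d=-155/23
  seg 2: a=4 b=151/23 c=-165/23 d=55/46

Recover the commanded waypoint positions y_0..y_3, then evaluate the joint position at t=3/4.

y_0=5 y_1=-3 y_2=4 y_3=-2
S(3/4) = -893/368

y_0 = S_0(0) = a_0 = 5
y_1 = S_1(0) = a_1 = -3
y_2 = S_2(0) = a_2 = 4
y_3 = S_2(2) = -2
t_q=3/4 is in segment 0 (τ=3/4); S_0(τ)=-893/368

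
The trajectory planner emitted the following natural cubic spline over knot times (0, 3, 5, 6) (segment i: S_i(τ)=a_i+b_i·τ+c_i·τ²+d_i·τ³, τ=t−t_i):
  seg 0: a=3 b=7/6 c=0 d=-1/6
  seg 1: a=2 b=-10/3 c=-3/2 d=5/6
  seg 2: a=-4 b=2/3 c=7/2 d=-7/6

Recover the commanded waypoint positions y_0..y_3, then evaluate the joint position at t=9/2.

y_0=3 y_1=2 y_2=-4 y_3=-1
S(9/2) = -57/16

y_0 = S_0(0) = a_0 = 3
y_1 = S_1(0) = a_1 = 2
y_2 = S_2(0) = a_2 = -4
y_3 = S_2(1) = -1
t_q=9/2 is in segment 1 (τ=3/2); S_1(τ)=-57/16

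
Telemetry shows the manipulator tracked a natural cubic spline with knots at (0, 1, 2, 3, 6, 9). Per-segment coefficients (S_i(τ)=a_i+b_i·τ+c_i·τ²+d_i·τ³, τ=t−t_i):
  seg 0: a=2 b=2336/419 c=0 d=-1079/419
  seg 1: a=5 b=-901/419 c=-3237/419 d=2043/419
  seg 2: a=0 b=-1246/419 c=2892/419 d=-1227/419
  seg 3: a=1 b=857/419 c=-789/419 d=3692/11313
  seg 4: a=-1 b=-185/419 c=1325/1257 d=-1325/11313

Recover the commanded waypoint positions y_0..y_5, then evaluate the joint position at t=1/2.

y_0 = S_0(0) = a_0 = 2
y_1 = S_1(0) = a_1 = 5
y_2 = S_2(0) = a_2 = 0
y_3 = S_3(0) = a_3 = 1
y_4 = S_4(0) = a_4 = -1
y_5 = S_4(3) = 4
t_q=1/2 is in segment 0 (τ=1/2); S_0(τ)=14969/3352

y_0=2 y_1=5 y_2=0 y_3=1 y_4=-1 y_5=4
S(1/2) = 14969/3352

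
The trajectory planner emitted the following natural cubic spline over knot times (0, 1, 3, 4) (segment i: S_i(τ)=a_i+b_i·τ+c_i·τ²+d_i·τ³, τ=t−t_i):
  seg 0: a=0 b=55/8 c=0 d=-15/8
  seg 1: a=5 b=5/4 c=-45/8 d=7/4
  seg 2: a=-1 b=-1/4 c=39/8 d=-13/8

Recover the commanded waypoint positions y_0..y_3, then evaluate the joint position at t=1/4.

y_0=0 y_1=5 y_2=-1 y_3=2
S(1/4) = 865/512

y_0 = S_0(0) = a_0 = 0
y_1 = S_1(0) = a_1 = 5
y_2 = S_2(0) = a_2 = -1
y_3 = S_2(1) = 2
t_q=1/4 is in segment 0 (τ=1/4); S_0(τ)=865/512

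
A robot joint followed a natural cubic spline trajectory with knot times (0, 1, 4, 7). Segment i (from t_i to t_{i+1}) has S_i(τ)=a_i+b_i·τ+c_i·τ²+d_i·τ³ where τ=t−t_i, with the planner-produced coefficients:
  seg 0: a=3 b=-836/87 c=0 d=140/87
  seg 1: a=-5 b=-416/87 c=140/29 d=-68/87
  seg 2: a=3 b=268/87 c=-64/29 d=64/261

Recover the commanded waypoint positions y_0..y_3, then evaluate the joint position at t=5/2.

y_0 = S_0(0) = a_0 = 3
y_1 = S_1(0) = a_1 = -5
y_2 = S_2(0) = a_2 = 3
y_3 = S_2(3) = -1
t_q=5/2 is in segment 1 (τ=3/2); S_1(τ)=-229/58

y_0=3 y_1=-5 y_2=3 y_3=-1
S(5/2) = -229/58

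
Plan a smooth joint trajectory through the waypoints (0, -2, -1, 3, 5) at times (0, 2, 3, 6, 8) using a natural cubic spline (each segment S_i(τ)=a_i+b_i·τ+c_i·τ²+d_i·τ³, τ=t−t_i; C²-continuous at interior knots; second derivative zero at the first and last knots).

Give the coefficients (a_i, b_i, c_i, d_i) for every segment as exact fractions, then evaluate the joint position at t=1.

Δ: Δ0=-1, Δ1=1, Δ2=4/3, Δ3=1
row 1: diag=6, rhs=12; c'=1/6, d'=2
row 2: denom=8−1·1/6=47/6; d'=(2−1·2)/(47/6)=0
row 3: denom=10−3·18/47=416/47; d'=(-2−3·0)/(416/47)=-47/208
back: M3=-47/208
back: M2=0−18/47·-47/208=9/104
back: M1=2−1/6·9/104=413/208
M: M0=0, M1=413/208, M2=9/104, M3=-47/208, M4=0
seg 0: a=0, c=M0/2=0, d=(M1−M0)/(6·2)=413/2496, b=Δ0−h0·(2M0+M1)/6=-1037/624
seg 1: a=-2, c=M1/2=413/416, d=(M2−M1)/(6·1)=-395/1248, b=Δ1−h1·(2M1+M2)/6=101/312
seg 2: a=-1, c=M2/2=9/208, d=(M3−M2)/(6·3)=-5/288, b=Δ2−h2·(2M2+M3)/6=1697/1248
seg 3: a=3, c=M3/2=-47/416, d=(M4−M3)/(6·2)=47/2496, b=Δ3−h3·(2M3+M4)/6=359/312
t_q=1 → seg 0, τ=1; S=0+-1037/624·τ+0·τ²+413/2496·τ³=-1245/832

  seg 0: a=0 b=-1037/624 c=0 d=413/2496
  seg 1: a=-2 b=101/312 c=413/416 d=-395/1248
  seg 2: a=-1 b=1697/1248 c=9/208 d=-5/288
  seg 3: a=3 b=359/312 c=-47/416 d=47/2496
S(1) = -1245/832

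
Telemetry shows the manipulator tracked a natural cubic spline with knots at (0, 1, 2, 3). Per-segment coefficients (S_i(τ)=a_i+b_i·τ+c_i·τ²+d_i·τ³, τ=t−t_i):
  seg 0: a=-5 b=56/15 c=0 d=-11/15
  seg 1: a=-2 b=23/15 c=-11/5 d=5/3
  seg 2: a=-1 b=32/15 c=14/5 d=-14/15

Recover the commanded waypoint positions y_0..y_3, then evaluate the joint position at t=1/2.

y_0=-5 y_1=-2 y_2=-1 y_3=3
S(1/2) = -129/40

y_0 = S_0(0) = a_0 = -5
y_1 = S_1(0) = a_1 = -2
y_2 = S_2(0) = a_2 = -1
y_3 = S_2(1) = 3
t_q=1/2 is in segment 0 (τ=1/2); S_0(τ)=-129/40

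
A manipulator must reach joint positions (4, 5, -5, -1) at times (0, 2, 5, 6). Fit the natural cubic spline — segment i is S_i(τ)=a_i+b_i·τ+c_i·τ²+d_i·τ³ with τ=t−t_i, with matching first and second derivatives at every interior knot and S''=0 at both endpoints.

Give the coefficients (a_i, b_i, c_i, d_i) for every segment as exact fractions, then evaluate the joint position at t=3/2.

Δ: Δ0=1/2, Δ1=-10/3, Δ2=4
row 1: diag=10, rhs=-23; c'=3/10, d'=-23/10
row 2: denom=8−3·3/10=71/10; d'=(44−3·-23/10)/(71/10)=509/71
back: M2=509/71
back: M1=-23/10−3/10·509/71=-316/71
M: M0=0, M1=-316/71, M2=509/71, M3=0
seg 0: a=4, c=M0/2=0, d=(M1−M0)/(6·2)=-79/213, b=Δ0−h0·(2M0+M1)/6=845/426
seg 1: a=5, c=M1/2=-158/71, d=(M2−M1)/(6·3)=275/426, b=Δ1−h1·(2M1+M2)/6=-1051/426
seg 2: a=-5, c=M2/2=509/142, d=(M3−M2)/(6·1)=-509/426, b=Δ2−h2·(2M2+M3)/6=343/213
t_q=3/2 → seg 0, τ=3/2; S=4+845/426·τ+0·τ²+-79/213·τ³=3251/568

  seg 0: a=4 b=845/426 c=0 d=-79/213
  seg 1: a=5 b=-1051/426 c=-158/71 d=275/426
  seg 2: a=-5 b=343/213 c=509/142 d=-509/426
S(3/2) = 3251/568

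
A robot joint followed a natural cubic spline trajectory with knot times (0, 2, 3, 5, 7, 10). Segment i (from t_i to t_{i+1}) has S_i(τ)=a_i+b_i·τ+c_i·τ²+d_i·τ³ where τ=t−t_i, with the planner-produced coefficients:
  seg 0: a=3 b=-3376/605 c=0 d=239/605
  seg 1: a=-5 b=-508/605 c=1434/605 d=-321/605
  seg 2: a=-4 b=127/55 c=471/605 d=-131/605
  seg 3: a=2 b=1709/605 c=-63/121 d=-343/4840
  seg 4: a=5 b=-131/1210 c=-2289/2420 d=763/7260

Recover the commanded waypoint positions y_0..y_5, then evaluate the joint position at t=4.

y_0=3 y_1=-5 y_2=-4 y_3=2 y_4=5 y_5=-1
S(4) = -683/605

y_0 = S_0(0) = a_0 = 3
y_1 = S_1(0) = a_1 = -5
y_2 = S_2(0) = a_2 = -4
y_3 = S_3(0) = a_3 = 2
y_4 = S_4(0) = a_4 = 5
y_5 = S_4(3) = -1
t_q=4 is in segment 2 (τ=1); S_2(τ)=-683/605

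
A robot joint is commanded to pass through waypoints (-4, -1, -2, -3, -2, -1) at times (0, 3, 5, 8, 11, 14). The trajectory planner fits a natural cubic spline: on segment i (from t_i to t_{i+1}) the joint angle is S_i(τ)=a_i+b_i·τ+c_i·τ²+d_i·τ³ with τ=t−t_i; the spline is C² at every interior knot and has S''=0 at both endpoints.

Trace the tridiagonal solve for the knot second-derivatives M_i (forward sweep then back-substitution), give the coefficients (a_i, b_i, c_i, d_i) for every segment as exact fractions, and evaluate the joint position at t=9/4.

  seg 0: a=-4 b=97/66 c=0 d=-31/594
  seg 1: a=-1 b=2/33 c=-31/66 d=25/264
  seg 2: a=-2 b=-15/22 c=13/132 d=7/1188
  seg 3: a=-3 b=3/44 c=5/33 d=-25/1188
  seg 4: a=-2 b=9/22 c=-5/132 d=5/1188
S(9/4) = -1813/1408

Δ: Δ0=1, Δ1=-1/2, Δ2=-1/3, Δ3=1/3, Δ4=1/3
row 1: diag=10, rhs=-9; c'=1/5, d'=-9/10
row 2: denom=10−2·1/5=48/5; d'=(1−2·-9/10)/(48/5)=7/24
row 3: denom=12−3·5/16=177/16; d'=(4−3·7/24)/(177/16)=50/177
row 4: denom=12−3·16/59=660/59; d'=(0−3·50/177)/(660/59)=-5/66
back: M4=-5/66
back: M3=50/177−16/59·-5/66=10/33
back: M2=7/24−5/16·10/33=13/66
back: M1=-9/10−1/5·13/66=-31/33
M: M0=0, M1=-31/33, M2=13/66, M3=10/33, M4=-5/66, M5=0
seg 0: a=-4, c=M0/2=0, d=(M1−M0)/(6·3)=-31/594, b=Δ0−h0·(2M0+M1)/6=97/66
seg 1: a=-1, c=M1/2=-31/66, d=(M2−M1)/(6·2)=25/264, b=Δ1−h1·(2M1+M2)/6=2/33
seg 2: a=-2, c=M2/2=13/132, d=(M3−M2)/(6·3)=7/1188, b=Δ2−h2·(2M2+M3)/6=-15/22
seg 3: a=-3, c=M3/2=5/33, d=(M4−M3)/(6·3)=-25/1188, b=Δ3−h3·(2M3+M4)/6=3/44
seg 4: a=-2, c=M4/2=-5/132, d=(M5−M4)/(6·3)=5/1188, b=Δ4−h4·(2M4+M5)/6=9/22
t_q=9/4 → seg 0, τ=9/4; S=-4+97/66·τ+0·τ²+-31/594·τ³=-1813/1408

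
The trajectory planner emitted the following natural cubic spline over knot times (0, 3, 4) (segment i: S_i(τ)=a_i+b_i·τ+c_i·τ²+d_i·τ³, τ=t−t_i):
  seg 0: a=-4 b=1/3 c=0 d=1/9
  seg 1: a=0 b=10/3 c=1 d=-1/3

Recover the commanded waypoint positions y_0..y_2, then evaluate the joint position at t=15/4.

y_0=-4 y_1=0 y_2=4
S(15/4) = 187/64

y_0 = S_0(0) = a_0 = -4
y_1 = S_1(0) = a_1 = 0
y_2 = S_1(1) = 4
t_q=15/4 is in segment 1 (τ=3/4); S_1(τ)=187/64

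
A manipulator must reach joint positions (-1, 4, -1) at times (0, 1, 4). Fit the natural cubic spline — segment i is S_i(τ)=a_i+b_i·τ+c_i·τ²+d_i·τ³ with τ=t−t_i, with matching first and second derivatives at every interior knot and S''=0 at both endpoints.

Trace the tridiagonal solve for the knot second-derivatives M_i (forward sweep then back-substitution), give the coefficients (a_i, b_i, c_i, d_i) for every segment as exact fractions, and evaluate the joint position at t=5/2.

  seg 0: a=-1 b=35/6 c=0 d=-5/6
  seg 1: a=4 b=10/3 c=-5/2 d=5/18
S(5/2) = 69/16

Δ: Δ0=5, Δ1=-5/3
row 1: diag=8, rhs=-40; c'=3/8, d'=-5
back: M1=-5
M: M0=0, M1=-5, M2=0
seg 0: a=-1, c=M0/2=0, d=(M1−M0)/(6·1)=-5/6, b=Δ0−h0·(2M0+M1)/6=35/6
seg 1: a=4, c=M1/2=-5/2, d=(M2−M1)/(6·3)=5/18, b=Δ1−h1·(2M1+M2)/6=10/3
t_q=5/2 → seg 1, τ=3/2; S=4+10/3·τ+-5/2·τ²+5/18·τ³=69/16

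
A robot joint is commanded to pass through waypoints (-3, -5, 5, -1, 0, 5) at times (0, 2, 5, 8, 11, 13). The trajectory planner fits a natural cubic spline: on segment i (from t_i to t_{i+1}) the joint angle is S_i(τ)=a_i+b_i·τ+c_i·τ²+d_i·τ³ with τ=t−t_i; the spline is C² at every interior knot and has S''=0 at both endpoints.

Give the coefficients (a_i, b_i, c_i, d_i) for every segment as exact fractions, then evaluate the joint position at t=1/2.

Δ: Δ0=-1, Δ1=10/3, Δ2=-2, Δ3=1/3, Δ4=5/2
row 1: diag=10, rhs=26; c'=3/10, d'=13/5
row 2: denom=12−3·3/10=111/10; d'=(-32−3·13/5)/(111/10)=-398/111
row 3: denom=12−3·10/37=414/37; d'=(14−3·-398/111)/(414/37)=458/207
row 4: denom=10−3·37/138=423/46; d'=(13−3·458/207)/(423/46)=878/1269
back: M4=878/1269
back: M3=458/207−37/138·878/1269=7717/3807
back: M2=-398/111−10/37·7717/3807=-15736/3807
back: M1=13/5−3/10·-15736/3807=4873/1269
M: M0=0, M1=4873/1269, M2=-15736/3807, M3=7717/3807, M4=878/1269, M5=0
seg 0: a=-3, c=M0/2=0, d=(M1−M0)/(6·2)=4873/15228, b=Δ0−h0·(2M0+M1)/6=-8680/3807
seg 1: a=-5, c=M1/2=4873/2538, d=(M2−M1)/(6·3)=-30355/68526, b=Δ1−h1·(2M1+M2)/6=5939/3807
seg 2: a=5, c=M2/2=-7868/3807, d=(M3−M2)/(6·3)=499/1458, b=Δ2−h2·(2M2+M3)/6=8527/7614
seg 3: a=-1, c=M3/2=7717/7614, d=(M4−M3)/(6·3)=-5083/68526, b=Δ3−h3·(2M3+M4)/6=-7765/3807
seg 4: a=0, c=M4/2=439/1269, d=(M5−M4)/(6·2)=-439/7614, b=Δ4−h4·(2M4+M5)/6=15523/7614
t_q=1/2 → seg 0, τ=1/2; S=-3+-8680/3807·τ+0·τ²+4873/15228·τ³=-166493/40608

  seg 0: a=-3 b=-8680/3807 c=0 d=4873/15228
  seg 1: a=-5 b=5939/3807 c=4873/2538 d=-30355/68526
  seg 2: a=5 b=8527/7614 c=-7868/3807 d=499/1458
  seg 3: a=-1 b=-7765/3807 c=7717/7614 d=-5083/68526
  seg 4: a=0 b=15523/7614 c=439/1269 d=-439/7614
S(1/2) = -166493/40608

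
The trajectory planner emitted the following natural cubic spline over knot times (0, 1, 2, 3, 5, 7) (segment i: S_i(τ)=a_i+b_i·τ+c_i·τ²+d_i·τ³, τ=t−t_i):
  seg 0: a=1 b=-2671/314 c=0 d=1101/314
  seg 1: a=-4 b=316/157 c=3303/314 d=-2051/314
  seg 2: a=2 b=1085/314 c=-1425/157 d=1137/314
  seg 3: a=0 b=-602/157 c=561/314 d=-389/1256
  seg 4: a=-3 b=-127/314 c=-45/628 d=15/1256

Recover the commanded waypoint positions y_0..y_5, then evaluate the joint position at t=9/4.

y_0=1 y_1=-4 y_2=2 y_3=0 y_4=-3 y_5=-4
S(9/4) = 47289/20096

y_0 = S_0(0) = a_0 = 1
y_1 = S_1(0) = a_1 = -4
y_2 = S_2(0) = a_2 = 2
y_3 = S_3(0) = a_3 = 0
y_4 = S_4(0) = a_4 = -3
y_5 = S_4(2) = -4
t_q=9/4 is in segment 2 (τ=1/4); S_2(τ)=47289/20096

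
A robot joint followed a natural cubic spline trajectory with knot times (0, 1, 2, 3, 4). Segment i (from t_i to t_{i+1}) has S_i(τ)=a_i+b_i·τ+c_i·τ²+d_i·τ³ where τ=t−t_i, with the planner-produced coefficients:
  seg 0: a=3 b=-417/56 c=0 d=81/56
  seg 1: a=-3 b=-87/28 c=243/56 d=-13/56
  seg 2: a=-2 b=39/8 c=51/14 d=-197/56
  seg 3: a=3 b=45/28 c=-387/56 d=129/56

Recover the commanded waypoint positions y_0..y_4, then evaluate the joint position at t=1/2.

y_0=3 y_1=-3 y_2=-2 y_3=3 y_4=0
S(1/2) = -243/448

y_0 = S_0(0) = a_0 = 3
y_1 = S_1(0) = a_1 = -3
y_2 = S_2(0) = a_2 = -2
y_3 = S_3(0) = a_3 = 3
y_4 = S_3(1) = 0
t_q=1/2 is in segment 0 (τ=1/2); S_0(τ)=-243/448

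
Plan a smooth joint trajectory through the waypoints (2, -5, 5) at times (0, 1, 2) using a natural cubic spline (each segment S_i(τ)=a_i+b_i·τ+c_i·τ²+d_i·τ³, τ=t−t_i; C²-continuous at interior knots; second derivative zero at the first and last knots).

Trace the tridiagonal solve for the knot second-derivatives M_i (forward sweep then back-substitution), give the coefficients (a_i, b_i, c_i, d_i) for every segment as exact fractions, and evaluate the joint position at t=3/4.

  seg 0: a=2 b=-45/4 c=0 d=17/4
  seg 1: a=-5 b=3/2 c=51/4 d=-17/4
S(3/4) = -1189/256

Δ: Δ0=-7, Δ1=10
row 1: diag=4, rhs=102; c'=1/4, d'=51/2
back: M1=51/2
M: M0=0, M1=51/2, M2=0
seg 0: a=2, c=M0/2=0, d=(M1−M0)/(6·1)=17/4, b=Δ0−h0·(2M0+M1)/6=-45/4
seg 1: a=-5, c=M1/2=51/4, d=(M2−M1)/(6·1)=-17/4, b=Δ1−h1·(2M1+M2)/6=3/2
t_q=3/4 → seg 0, τ=3/4; S=2+-45/4·τ+0·τ²+17/4·τ³=-1189/256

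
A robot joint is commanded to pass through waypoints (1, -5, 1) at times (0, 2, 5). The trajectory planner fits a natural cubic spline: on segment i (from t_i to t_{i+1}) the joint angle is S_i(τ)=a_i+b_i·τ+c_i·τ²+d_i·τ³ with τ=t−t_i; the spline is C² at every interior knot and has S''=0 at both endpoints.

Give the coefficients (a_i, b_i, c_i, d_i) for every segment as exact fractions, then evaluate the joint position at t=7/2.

  seg 0: a=1 b=-4 c=0 d=1/4
  seg 1: a=-5 b=-1 c=3/2 d=-1/6
S(7/2) = -59/16

Δ: Δ0=-3, Δ1=2
row 1: diag=10, rhs=30; c'=3/10, d'=3
back: M1=3
M: M0=0, M1=3, M2=0
seg 0: a=1, c=M0/2=0, d=(M1−M0)/(6·2)=1/4, b=Δ0−h0·(2M0+M1)/6=-4
seg 1: a=-5, c=M1/2=3/2, d=(M2−M1)/(6·3)=-1/6, b=Δ1−h1·(2M1+M2)/6=-1
t_q=7/2 → seg 1, τ=3/2; S=-5+-1·τ+3/2·τ²+-1/6·τ³=-59/16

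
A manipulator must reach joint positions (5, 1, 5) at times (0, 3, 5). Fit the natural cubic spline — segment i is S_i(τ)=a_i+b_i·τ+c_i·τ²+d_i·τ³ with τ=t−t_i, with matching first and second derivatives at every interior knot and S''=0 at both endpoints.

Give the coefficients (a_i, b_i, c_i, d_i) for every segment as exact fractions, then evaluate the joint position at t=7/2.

Δ: Δ0=-4/3, Δ1=2
row 1: diag=10, rhs=20; c'=1/5, d'=2
back: M1=2
M: M0=0, M1=2, M2=0
seg 0: a=5, c=M0/2=0, d=(M1−M0)/(6·3)=1/9, b=Δ0−h0·(2M0+M1)/6=-7/3
seg 1: a=1, c=M1/2=1, d=(M2−M1)/(6·2)=-1/6, b=Δ1−h1·(2M1+M2)/6=2/3
t_q=7/2 → seg 1, τ=1/2; S=1+2/3·τ+1·τ²+-1/6·τ³=25/16

  seg 0: a=5 b=-7/3 c=0 d=1/9
  seg 1: a=1 b=2/3 c=1 d=-1/6
S(7/2) = 25/16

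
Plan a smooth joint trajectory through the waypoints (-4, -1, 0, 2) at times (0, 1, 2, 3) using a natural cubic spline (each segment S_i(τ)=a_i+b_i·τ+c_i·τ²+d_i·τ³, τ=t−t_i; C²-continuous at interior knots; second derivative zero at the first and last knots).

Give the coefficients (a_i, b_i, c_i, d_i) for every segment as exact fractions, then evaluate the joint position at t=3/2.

Δ: Δ0=3, Δ1=1, Δ2=2
row 1: diag=4, rhs=-12; c'=1/4, d'=-3
row 2: denom=4−1·1/4=15/4; d'=(6−1·-3)/(15/4)=12/5
back: M2=12/5
back: M1=-3−1/4·12/5=-18/5
M: M0=0, M1=-18/5, M2=12/5, M3=0
seg 0: a=-4, c=M0/2=0, d=(M1−M0)/(6·1)=-3/5, b=Δ0−h0·(2M0+M1)/6=18/5
seg 1: a=-1, c=M1/2=-9/5, d=(M2−M1)/(6·1)=1, b=Δ1−h1·(2M1+M2)/6=9/5
seg 2: a=0, c=M2/2=6/5, d=(M3−M2)/(6·1)=-2/5, b=Δ2−h2·(2M2+M3)/6=6/5
t_q=3/2 → seg 1, τ=1/2; S=-1+9/5·τ+-9/5·τ²+1·τ³=-17/40

  seg 0: a=-4 b=18/5 c=0 d=-3/5
  seg 1: a=-1 b=9/5 c=-9/5 d=1
  seg 2: a=0 b=6/5 c=6/5 d=-2/5
S(3/2) = -17/40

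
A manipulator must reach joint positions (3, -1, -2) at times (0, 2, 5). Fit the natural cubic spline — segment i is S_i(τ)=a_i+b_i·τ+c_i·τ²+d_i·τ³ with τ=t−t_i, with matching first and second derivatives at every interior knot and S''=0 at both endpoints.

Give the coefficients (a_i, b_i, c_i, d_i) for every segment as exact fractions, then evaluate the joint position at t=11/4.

Δ: Δ0=-2, Δ1=-1/3
row 1: diag=10, rhs=10; c'=3/10, d'=1
back: M1=1
M: M0=0, M1=1, M2=0
seg 0: a=3, c=M0/2=0, d=(M1−M0)/(6·2)=1/12, b=Δ0−h0·(2M0+M1)/6=-7/3
seg 1: a=-1, c=M1/2=1/2, d=(M2−M1)/(6·3)=-1/18, b=Δ1−h1·(2M1+M2)/6=-4/3
t_q=11/4 → seg 1, τ=3/4; S=-1+-4/3·τ+1/2·τ²+-1/18·τ³=-223/128

  seg 0: a=3 b=-7/3 c=0 d=1/12
  seg 1: a=-1 b=-4/3 c=1/2 d=-1/18
S(11/4) = -223/128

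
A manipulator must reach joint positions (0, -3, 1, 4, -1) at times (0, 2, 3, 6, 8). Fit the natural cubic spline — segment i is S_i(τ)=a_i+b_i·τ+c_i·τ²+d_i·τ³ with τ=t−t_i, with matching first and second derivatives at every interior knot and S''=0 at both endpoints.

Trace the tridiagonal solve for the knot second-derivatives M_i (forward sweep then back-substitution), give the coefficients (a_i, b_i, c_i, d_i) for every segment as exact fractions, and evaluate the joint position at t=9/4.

Δ: Δ0=-3/2, Δ1=4, Δ2=1, Δ3=-5/2
row 1: diag=6, rhs=33; c'=1/6, d'=11/2
row 2: denom=8−1·1/6=47/6; d'=(-18−1·11/2)/(47/6)=-3
row 3: denom=10−3·18/47=416/47; d'=(-21−3·-3)/(416/47)=-141/104
back: M3=-141/104
back: M2=-3−18/47·-141/104=-129/52
back: M1=11/2−1/6·-129/52=615/104
M: M0=0, M1=615/104, M2=-129/52, M3=-141/104, M4=0
seg 0: a=0, c=M0/2=0, d=(M1−M0)/(6·2)=205/416, b=Δ0−h0·(2M0+M1)/6=-361/104
seg 1: a=-3, c=M1/2=615/208, d=(M2−M1)/(6·1)=-291/208, b=Δ1−h1·(2M1+M2)/6=127/52
seg 2: a=1, c=M2/2=-129/104, d=(M3−M2)/(6·3)=1/16, b=Δ2−h2·(2M2+M3)/6=865/208
seg 3: a=4, c=M3/2=-141/208, d=(M4−M3)/(6·2)=47/416, b=Δ3−h3·(2M3+M4)/6=-83/52
t_q=9/4 → seg 1, τ=1/4; S=-3+127/52·τ+615/208·τ²+-291/208·τ³=-29639/13312

  seg 0: a=0 b=-361/104 c=0 d=205/416
  seg 1: a=-3 b=127/52 c=615/208 d=-291/208
  seg 2: a=1 b=865/208 c=-129/104 d=1/16
  seg 3: a=4 b=-83/52 c=-141/208 d=47/416
S(9/4) = -29639/13312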